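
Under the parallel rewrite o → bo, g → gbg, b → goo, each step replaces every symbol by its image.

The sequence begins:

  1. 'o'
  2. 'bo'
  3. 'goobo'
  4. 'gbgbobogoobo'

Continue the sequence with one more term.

Expanding gbgbobogoobo: g→gbg, b→goo, g→gbg, b→goo, o→bo, b→goo, o→bo, g→gbg, o→bo, o→bo, b→goo, o→bo. Concatenated: gbg goo gbg goo bo goo bo gbg bo bo goo bo.

gbggoogbggoobogoobogbgbobogoobo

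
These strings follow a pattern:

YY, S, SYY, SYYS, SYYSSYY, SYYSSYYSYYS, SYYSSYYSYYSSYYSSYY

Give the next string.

This is a Fibonacci-style word recurrence s(k) = s(k−1)·s(k−2): e.g. S·YY = SYY.
Continuing: SYYSSYYSYYSSYYSSYY · SYYSSYYSYYS gives term 8.

SYYSSYYSYYSSYYSSYYSYYSSYYSYYS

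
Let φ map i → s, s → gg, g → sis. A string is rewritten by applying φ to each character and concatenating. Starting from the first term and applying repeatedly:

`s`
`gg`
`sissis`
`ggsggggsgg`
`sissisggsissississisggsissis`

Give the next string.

Rewriting the 28 symbols of sissisggsissississisggsissis one by one yields gg s gg gg s gg sis sis gg s gg gg s gg gg s gg gg s gg sis sis gg s gg gg s gg; concatenated:

ggsggggsggsissisggsggggsggggsggggsggsissisggsggggsgg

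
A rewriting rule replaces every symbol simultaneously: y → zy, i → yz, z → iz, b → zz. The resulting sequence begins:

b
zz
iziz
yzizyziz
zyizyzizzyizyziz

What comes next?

Replace each of the 16 characters of zyizyzizzyizyziz in place — iz zy yz iz zy iz yz iz iz zy yz iz zy iz yz iz — and concatenate.

izzyyzizzyizyzizizzyyzizzyizyziz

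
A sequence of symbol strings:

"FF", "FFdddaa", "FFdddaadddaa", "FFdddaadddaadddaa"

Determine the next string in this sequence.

Each term is the previous one with dddaa appended.
Applying this once more to FFdddaadddaadddaa:

FFdddaadddaadddaadddaa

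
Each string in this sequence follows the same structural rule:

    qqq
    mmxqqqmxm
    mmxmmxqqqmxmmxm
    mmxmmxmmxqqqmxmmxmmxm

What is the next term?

s(k+1) = mmx·s(k)·mxm, so each term gains mmx as a prefix and mxm as a suffix.
Applying this once more to mmxmmxmmxqqqmxmmxmmxm:

mmxmmxmmxmmxqqqmxmmxmmxmmxm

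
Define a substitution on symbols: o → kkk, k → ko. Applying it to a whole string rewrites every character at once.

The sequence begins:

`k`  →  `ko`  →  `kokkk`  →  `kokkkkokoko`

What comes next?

Expanding kokkkkokoko: k→ko, o→kkk, k→ko, k→ko, k→ko, k→ko, o→kkk, k→ko, o→kkk, k→ko, o→kkk. Concatenated: ko kkk ko ko ko ko kkk ko kkk ko kkk.

kokkkkokokokokkkkokkkkokkk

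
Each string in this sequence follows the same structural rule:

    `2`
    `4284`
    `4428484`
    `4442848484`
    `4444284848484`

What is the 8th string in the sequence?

4444444284848484848484

s(k+1) = 4·s(k)·84, so each term gains 4 as a prefix and 84 as a suffix.
From 4444284848484, 3 further steps: 4444284848484 → 4444428484848484 → 4444442848484848484 → (answer).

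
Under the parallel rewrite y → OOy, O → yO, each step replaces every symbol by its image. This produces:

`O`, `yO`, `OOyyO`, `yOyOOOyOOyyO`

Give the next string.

Rewriting each symbol of yOyOOOyOOyyO: y→OOy, O→yO, y→OOy, O→yO, O→yO, O→yO, y→OOy, O→yO, O→yO, y→OOy, y→OOy, O→yO, which concatenates to OOy yO OOy yO yO yO OOy yO yO OOy OOy yO.

OOyyOOOyyOyOyOOOyyOyOOOyOOyyO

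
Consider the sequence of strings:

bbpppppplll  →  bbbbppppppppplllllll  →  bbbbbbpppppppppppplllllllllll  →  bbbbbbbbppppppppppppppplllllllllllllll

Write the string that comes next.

bbbbbbbbbbpppppppppppppppppplllllllllllllllllll

Term n consists of 2n b's, followed by 3n+3 p's, followed by 4n-1 l's (n = 1, 2, …).
At n = 5 the blocks have lengths 10, 18, 19.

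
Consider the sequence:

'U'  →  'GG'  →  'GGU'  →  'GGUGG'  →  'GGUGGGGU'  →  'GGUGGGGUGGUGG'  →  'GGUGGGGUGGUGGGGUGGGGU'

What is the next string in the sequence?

This is a Fibonacci-style word recurrence s(k) = s(k−1)·s(k−2): e.g. GG·U = GGU.
So term 8 is GGUGGGGUGGUGGGGUGGGGU·GGUGGGGUGGUGG.

GGUGGGGUGGUGGGGUGGGGUGGUGGGGUGGUGG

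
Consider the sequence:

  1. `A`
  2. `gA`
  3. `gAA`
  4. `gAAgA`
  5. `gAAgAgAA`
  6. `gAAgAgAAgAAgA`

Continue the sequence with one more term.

Each term (from the third on) is the previous term followed by the one before it: term 3 = gA·A = gAA.
Continuing: gAAgAgAAgAAgA · gAAgAgAA gives term 7.

gAAgAgAAgAAgAgAAgAgAA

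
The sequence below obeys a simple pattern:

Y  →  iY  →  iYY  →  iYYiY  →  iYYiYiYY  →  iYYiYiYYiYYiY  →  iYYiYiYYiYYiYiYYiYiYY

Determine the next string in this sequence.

iYYiYiYYiYYiYiYYiYiYYiYYiYiYYiYYiY

From term 3 onward, concatenate the last term with the second-to-last: iY·Y = iYY, iYY·iY = iYYiY, …
The next term joins iYYiYiYYiYYiYiYYiYiYY and iYYiYiYYiYYiY.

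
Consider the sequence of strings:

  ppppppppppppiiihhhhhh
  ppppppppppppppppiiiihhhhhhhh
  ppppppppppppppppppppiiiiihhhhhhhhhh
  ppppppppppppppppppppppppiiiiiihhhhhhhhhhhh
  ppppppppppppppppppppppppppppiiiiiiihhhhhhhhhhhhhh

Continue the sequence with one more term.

Reading off run lengths: p runs 12, 16, 20, 24, 28; i runs 3, 4, 5, 6, 7; h runs 6, 8, 10, 12, 14 — each is linear in n, where the shown terms are n = 3, 4, 5, 6, 7.
Setting n = 8 gives 32, 8, 16 characters in each block.

ppppppppppppppppppppppppppppppppiiiiiiiihhhhhhhhhhhhhhhh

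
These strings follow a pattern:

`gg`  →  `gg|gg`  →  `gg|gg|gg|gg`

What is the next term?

gg|gg|gg|gg|gg|gg|gg|gg

Each string is two copies of the previous one joined by '|'.
So the next term is two copies of gg|gg|gg|gg with '|' between the halves.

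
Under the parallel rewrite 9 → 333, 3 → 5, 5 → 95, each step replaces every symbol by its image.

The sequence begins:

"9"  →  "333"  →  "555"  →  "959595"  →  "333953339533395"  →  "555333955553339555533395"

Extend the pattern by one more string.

Rewriting the 24 symbols of 555333955553339555533395 one by one yields 95 95 95 5 5 5 333 95 95 95 95 5 5 5 333 95 95 95 95 5 5 5 333 95; concatenated:

959595555333959595955553339595959555533395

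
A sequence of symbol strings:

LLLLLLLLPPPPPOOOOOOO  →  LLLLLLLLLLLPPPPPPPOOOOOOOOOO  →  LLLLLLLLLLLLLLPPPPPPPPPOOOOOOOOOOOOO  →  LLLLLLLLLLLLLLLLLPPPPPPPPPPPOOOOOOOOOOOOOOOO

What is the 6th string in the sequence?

Reading off run lengths: L runs 8, 11, 14, 17; P runs 5, 7, 9, 11; O runs 7, 10, 13, 16 — each is linear in n, where the shown terms are n = 3, 4, 5, 6.
At n = 8 the blocks have lengths 23, 15, 22.

LLLLLLLLLLLLLLLLLLLLLLLPPPPPPPPPPPPPPPOOOOOOOOOOOOOOOOOOOOOO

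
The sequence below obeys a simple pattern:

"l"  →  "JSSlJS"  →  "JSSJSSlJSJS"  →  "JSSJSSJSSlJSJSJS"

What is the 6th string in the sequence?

Each term wraps the previous one in JSS on the left and JS on the right.
From JSSJSSJSSlJSJSJS, 2 further steps: JSSJSSJSSlJSJSJS → JSSJSSJSSJSSlJSJSJSJS → (answer).

JSSJSSJSSJSSJSSlJSJSJSJSJS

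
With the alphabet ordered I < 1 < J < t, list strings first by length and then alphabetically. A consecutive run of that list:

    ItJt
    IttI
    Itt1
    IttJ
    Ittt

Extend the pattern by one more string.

Treat Ittt as a base-4 numeral over the given alphabet and add one, carrying through any trailing t's.

1III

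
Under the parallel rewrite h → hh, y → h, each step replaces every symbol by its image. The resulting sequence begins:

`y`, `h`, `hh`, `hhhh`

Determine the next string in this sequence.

Rewriting each symbol of hhhh: h→hh, h→hh, h→hh, h→hh, which concatenates to hh hh hh hh.

hhhhhhhh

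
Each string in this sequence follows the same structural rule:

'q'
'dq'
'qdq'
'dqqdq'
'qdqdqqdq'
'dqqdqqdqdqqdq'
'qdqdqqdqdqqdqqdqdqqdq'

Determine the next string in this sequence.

Each term (from the third on) is the two preceding terms concatenated in order: term 3 = q·dq = qdq.
Continuing: dqqdqqdqdqqdq · qdqdqqdqdqqdqqdqdqqdq gives term 8.

dqqdqqdqdqqdqqdqdqqdqdqqdqqdqdqqdq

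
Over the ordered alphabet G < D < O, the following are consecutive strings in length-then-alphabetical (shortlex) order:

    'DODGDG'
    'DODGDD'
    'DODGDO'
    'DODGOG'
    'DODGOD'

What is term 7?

DODDGG

Continuing the enumeration 2 steps past DODGOD: DODGOD → DODGOO → (answer).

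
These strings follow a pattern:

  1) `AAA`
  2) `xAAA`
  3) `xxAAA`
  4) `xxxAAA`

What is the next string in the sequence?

Every step adds x at the front: s(k+1) = x·s(k).
Applying this once more to xxxAAA:

xxxxAAA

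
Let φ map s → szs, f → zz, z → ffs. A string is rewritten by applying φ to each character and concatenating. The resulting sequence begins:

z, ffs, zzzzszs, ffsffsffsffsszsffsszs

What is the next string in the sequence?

Applying the rule to each of the 21 symbols of ffsffsffsffsszsffsszs gives the pieces zz zz szs zz zz szs zz zz szs zz zz szs szs ffs szs zz zz szs szs ffs szs, which concatenate to the answer.

zzzzszszzzzszszzzzszszzzzszsszsffsszszzzzszsszsffsszs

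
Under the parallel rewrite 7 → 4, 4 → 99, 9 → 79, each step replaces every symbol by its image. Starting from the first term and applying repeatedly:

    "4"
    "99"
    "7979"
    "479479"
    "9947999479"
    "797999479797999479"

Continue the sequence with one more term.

Rewriting the 18 symbols of 797999479797999479 one by one yields 4 79 4 79 79 79 99 4 79 4 79 4 79 79 79 99 4 79; concatenated:

479479797999479479479797999479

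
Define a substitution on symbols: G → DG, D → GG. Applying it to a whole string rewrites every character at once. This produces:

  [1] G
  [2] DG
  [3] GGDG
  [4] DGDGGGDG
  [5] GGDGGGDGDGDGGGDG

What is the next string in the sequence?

φ(GGDGGGDGDGDGGGDG) expands symbol-by-symbol to DG DG GG DG DG DG GG DG GG DG GG DG DG DG GG DG; joining the 16 pieces gives the next term.

DGDGGGDGDGDGGGDGGGDGGGDGDGDGGGDG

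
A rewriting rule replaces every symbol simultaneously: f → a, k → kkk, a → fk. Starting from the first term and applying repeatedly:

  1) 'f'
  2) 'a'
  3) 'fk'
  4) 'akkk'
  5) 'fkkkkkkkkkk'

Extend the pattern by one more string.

akkkkkkkkkkkkkkkkkkkkkkkkkkkkkk

Expanding fkkkkkkkkkk: f→a, k→kkk, k→kkk, k→kkk, k→kkk, k→kkk, k→kkk, k→kkk, k→kkk, k→kkk, k→kkk. Concatenated: a kkk kkk kkk kkk kkk kkk kkk kkk kkk kkk.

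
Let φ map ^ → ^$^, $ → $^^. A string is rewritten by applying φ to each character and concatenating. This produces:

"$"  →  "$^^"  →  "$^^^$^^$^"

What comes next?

$^^^$^^$^^$^$^^^$^^$^$^^^$^

Expanding $^^^$^^$^: $→$^^, ^→^$^, ^→^$^, ^→^$^, $→$^^, ^→^$^, ^→^$^, $→$^^, ^→^$^. Concatenated: $^^ ^$^ ^$^ ^$^ $^^ ^$^ ^$^ $^^ ^$^.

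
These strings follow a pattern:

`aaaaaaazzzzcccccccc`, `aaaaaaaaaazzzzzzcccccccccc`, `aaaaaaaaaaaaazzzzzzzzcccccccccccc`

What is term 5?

Each string has the form a^{3n-2} z^{2n-2} c^{2n+2}, where the shown terms are n = 3, 4, 5.
For term 5, n = 7, so the run lengths are 19, 12, 16.

aaaaaaaaaaaaaaaaaaazzzzzzzzzzzzcccccccccccccccc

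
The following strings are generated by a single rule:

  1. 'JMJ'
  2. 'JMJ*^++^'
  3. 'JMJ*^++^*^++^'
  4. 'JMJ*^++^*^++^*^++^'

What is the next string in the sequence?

Each term is the previous one with *^++^ appended.
Applying this once more to JMJ*^++^*^++^*^++^:

JMJ*^++^*^++^*^++^*^++^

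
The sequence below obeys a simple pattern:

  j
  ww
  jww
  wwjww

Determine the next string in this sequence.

From term 3 onward, concatenate the second-to-last term with the last: j·ww = jww, ww·jww = wwjww, …
Continuing: jww · wwjww gives term 5.

jwwwwjww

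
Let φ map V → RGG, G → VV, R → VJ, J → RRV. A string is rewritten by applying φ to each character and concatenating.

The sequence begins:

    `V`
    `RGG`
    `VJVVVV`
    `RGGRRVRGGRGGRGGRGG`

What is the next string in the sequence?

Rewriting the 18 symbols of RGGRRVRGGRGGRGGRGG one by one yields VJ VV VV VJ VJ RGG VJ VV VV VJ VV VV VJ VV VV VJ VV VV; concatenated:

VJVVVVVJVJRGGVJVVVVVJVVVVVJVVVVVJVVVV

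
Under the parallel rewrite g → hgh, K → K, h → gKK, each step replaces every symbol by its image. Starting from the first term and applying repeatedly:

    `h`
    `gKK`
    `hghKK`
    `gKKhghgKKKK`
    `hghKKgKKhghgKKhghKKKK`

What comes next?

φ(hghKKgKKhghgKKhghKKKK) expands symbol-by-symbol to gKK hgh gKK K K hgh K K gKK hgh gKK hgh K K gKK hgh gKK K K K K; joining the 21 pieces gives the next term.

gKKhghgKKKKhghKKgKKhghgKKhghKKgKKhghgKKKKKK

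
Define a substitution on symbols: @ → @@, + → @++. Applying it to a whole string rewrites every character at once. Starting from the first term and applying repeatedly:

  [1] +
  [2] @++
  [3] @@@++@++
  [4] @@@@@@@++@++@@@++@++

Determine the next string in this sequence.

Rewriting the 20 symbols of @@@@@@@++@++@@@++@++ one by one yields @@ @@ @@ @@ @@ @@ @@ @++ @++ @@ @++ @++ @@ @@ @@ @++ @++ @@ @++ @++; concatenated:

@@@@@@@@@@@@@@@++@++@@@++@++@@@@@@@++@++@@@++@++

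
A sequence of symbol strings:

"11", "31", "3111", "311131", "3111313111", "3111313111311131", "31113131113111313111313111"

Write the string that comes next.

311131311131113131113131113111313111311131

This is a Fibonacci-style word recurrence s(k) = s(k−1)·s(k−2): e.g. 31·11 = 3111.
So term 8 is 31113131113111313111313111·3111313111311131.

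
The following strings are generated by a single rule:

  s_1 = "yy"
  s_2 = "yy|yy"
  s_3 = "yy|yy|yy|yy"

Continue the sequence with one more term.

yy|yy|yy|yy|yy|yy|yy|yy

Every step duplicates the string with '|' between the halves.
So the next term is two copies of yy|yy|yy|yy with '|' between the halves.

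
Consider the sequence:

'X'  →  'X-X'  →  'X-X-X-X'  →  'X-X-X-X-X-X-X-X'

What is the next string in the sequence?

X-X-X-X-X-X-X-X-X-X-X-X-X-X-X-X

s(k+1) = s(k)·-·s(k) — each term doubles the last with '-' between the halves.
So the next term is two copies of X-X-X-X-X-X-X-X with '-' between the halves.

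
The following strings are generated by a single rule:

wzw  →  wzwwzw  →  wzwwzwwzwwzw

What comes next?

s(k+1) = s(k)·s(k) — each term doubles the last.
Doubling wzwwzwwzwwzw:

wzwwzwwzwwzwwzwwzwwzwwzw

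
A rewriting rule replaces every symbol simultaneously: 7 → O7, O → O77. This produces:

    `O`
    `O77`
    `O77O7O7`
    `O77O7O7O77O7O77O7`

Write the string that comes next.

Rewriting the 17 symbols of O77O7O7O77O7O77O7 one by one yields O77 O7 O7 O77 O7 O77 O7 O77 O7 O7 O77 O7 O77 O7 O7 O77 O7; concatenated:

O77O7O7O77O7O77O7O77O7O7O77O7O77O7O7O77O7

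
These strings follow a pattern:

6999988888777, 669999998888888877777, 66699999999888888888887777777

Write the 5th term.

Reading off run lengths: 6 runs 1, 2, 3; 9 runs 4, 6, 8; 8 runs 5, 8, 11; 7 runs 3, 5, 7 — each is linear in n (n = 1, 2, …).
Setting n = 5 gives 5, 12, 17, 11 characters in each block.

666669999999999998888888888888888877777777777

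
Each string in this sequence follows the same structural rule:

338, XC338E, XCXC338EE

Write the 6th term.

XCXCXCXCXC338EEEEE

s(k+1) = XC·s(k)·E, so each term gains XC as a prefix and E as a suffix.
From XCXC338EE, 3 further steps: XCXC338EE → XCXCXC338EEE → XCXCXCXC338EEEE → (answer).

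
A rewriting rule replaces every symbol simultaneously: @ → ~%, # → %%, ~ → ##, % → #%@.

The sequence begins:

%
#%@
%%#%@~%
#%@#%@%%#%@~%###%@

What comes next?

Rewriting the 18 symbols of #%@#%@%%#%@~%###%@ one by one yields %% #%@ ~% %% #%@ ~% #%@ #%@ %% #%@ ~% ## #%@ %% %% %% #%@ ~%; concatenated:

%%#%@~%%%#%@~%#%@#%@%%#%@~%###%@%%%%%%#%@~%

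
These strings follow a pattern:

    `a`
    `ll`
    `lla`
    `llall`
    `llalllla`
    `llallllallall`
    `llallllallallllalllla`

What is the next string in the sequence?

llallllallallllallllallallllallall

From term 3 onward, concatenate the last term with the second-to-last: ll·a = lla, lla·ll = llall, …
So term 8 is llallllallallllalllla·llallllallall.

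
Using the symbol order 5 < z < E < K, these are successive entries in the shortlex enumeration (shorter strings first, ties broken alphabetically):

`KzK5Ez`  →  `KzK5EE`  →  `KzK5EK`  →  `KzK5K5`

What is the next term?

KzK5Kz

Find the rightmost character of KzK5K5 below K, bump it to the next letter, and reset everything to its right to 5.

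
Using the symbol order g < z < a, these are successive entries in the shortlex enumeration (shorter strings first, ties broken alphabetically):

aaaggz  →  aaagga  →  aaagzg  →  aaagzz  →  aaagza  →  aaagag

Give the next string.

Treat aaagag as a base-3 numeral over the given alphabet and add one, carrying through any trailing a's.

aaagaz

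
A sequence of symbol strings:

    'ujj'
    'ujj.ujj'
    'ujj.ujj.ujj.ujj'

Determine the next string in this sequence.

Every step duplicates the string with '.' between the halves.
Doubling ujj.ujj.ujj.ujj with '.' between the halves:

ujj.ujj.ujj.ujj.ujj.ujj.ujj.ujj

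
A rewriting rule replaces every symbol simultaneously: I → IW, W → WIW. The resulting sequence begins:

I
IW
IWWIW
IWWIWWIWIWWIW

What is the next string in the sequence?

IWWIWWIWIWWIWWIWIWWIWIWWIWWIWIWWIW

φ(IWWIWWIWIWWIW) expands symbol-by-symbol to IW WIW WIW IW WIW WIW IW WIW IW WIW WIW IW WIW; joining the 13 pieces gives the next term.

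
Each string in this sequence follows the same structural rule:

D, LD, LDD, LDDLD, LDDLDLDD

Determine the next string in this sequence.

Each term (from the third on) is the previous term followed by the one before it: term 3 = LD·D = LDD.
So term 6 is LDDLDLDD·LDDLD.

LDDLDLDDLDDLD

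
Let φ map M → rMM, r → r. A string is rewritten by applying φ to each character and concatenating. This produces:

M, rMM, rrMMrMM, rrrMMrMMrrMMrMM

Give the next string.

rrrrMMrMMrrMMrMMrrrMMrMMrrMMrMM

Replace each of the 15 characters of rrrMMrMMrrMMrMM in place — r r r rMM rMM r rMM rMM r r rMM rMM r rMM rMM — and concatenate.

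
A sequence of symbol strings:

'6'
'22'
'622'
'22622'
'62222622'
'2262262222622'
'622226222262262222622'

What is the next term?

From term 3 onward, concatenate the second-to-last term with the last: 6·22 = 622, 22·622 = 22622, …
Continuing: 2262262222622 · 622226222262262222622 gives term 8.

2262262222622622226222262262222622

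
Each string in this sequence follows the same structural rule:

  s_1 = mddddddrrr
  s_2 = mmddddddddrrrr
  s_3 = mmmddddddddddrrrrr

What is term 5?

Each string has the form m^{n-1} d^{2n+2} r^{n+1}, where the shown terms are n = 2, 3, 4.
At n = 6 the blocks have lengths 5, 14, 7.

mmmmmddddddddddddddrrrrrrr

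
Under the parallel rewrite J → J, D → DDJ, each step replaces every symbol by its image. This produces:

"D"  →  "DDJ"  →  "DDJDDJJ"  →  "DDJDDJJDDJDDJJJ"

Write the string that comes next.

Replace each of the 15 characters of DDJDDJJDDJDDJJJ in place — DDJ DDJ J DDJ DDJ J J DDJ DDJ J DDJ DDJ J J J — and concatenate.

DDJDDJJDDJDDJJJDDJDDJJDDJDDJJJJ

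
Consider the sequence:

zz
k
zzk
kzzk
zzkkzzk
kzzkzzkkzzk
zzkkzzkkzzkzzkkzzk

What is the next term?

From term 3 onward, concatenate the second-to-last term with the last: zz·k = zzk, k·zzk = kzzk, …
Continuing: kzzkzzkkzzk · zzkkzzkkzzkzzkkzzk gives term 8.

kzzkzzkkzzkzzkkzzkkzzkzzkkzzk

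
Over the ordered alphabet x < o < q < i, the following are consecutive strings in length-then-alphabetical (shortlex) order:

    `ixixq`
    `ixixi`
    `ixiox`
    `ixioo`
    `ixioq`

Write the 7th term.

ixiqx

Stepping forward 2 times from ixioq: ixioq → ixioi, then the target.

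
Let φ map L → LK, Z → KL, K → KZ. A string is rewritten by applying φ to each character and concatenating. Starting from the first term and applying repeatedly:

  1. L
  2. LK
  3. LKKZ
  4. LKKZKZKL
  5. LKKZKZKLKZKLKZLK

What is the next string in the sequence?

Applying the rule to each of the 16 symbols of LKKZKZKLKZKLKZLK gives the pieces LK KZ KZ KL KZ KL KZ LK KZ KL KZ LK KZ KL LK KZ, which concatenate to the answer.

LKKZKZKLKZKLKZLKKZKLKZLKKZKLLKKZ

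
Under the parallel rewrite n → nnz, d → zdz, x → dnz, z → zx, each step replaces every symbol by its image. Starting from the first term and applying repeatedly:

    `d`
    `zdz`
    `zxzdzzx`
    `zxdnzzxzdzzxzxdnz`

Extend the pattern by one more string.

zxdnzzdznnzzxzxdnzzxzdzzxzxdnzzxdnzzdznnzzx

Applying the rule to each of the 17 symbols of zxdnzzxzdzzxzxdnz gives the pieces zx dnz zdz nnz zx zx dnz zx zdz zx zx dnz zx dnz zdz nnz zx, which concatenate to the answer.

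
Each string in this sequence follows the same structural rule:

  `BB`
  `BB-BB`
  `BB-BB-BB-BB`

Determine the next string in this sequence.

s(k+1) = s(k)·-·s(k) — each term doubles the last with '-' between the halves.
Doubling BB-BB-BB-BB with '-' between the halves:

BB-BB-BB-BB-BB-BB-BB-BB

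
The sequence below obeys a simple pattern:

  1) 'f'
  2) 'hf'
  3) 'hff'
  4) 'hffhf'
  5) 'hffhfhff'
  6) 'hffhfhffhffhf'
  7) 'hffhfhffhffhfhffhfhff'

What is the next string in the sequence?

Each term (from the third on) is the previous term followed by the one before it: term 3 = hf·f = hff.
So term 8 is hffhfhffhffhfhffhfhff·hffhfhffhffhf.

hffhfhffhffhfhffhfhffhffhfhffhffhf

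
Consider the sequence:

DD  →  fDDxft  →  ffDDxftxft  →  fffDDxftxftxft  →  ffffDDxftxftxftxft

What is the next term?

Every step adds f to the front and xft to the end of the previous string.
So the next term is f·ffffDDxftxftxftxft·xft.

fffffDDxftxftxftxftxft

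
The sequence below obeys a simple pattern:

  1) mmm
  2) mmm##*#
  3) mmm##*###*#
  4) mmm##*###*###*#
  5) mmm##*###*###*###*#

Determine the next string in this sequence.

The strings grow by a fixed suffix ##*# each time.
Applying this once more to mmm##*###*###*###*#:

mmm##*###*###*###*###*#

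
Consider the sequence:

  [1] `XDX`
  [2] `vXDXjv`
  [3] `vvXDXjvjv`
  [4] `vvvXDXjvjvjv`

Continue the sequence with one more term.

vvvvXDXjvjvjvjv

Each term wraps the previous one in v on the left and jv on the right.
So the next term is v·vvvXDXjvjvjv·jv.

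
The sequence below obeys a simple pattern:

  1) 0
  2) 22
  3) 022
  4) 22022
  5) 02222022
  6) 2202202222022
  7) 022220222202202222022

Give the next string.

From term 3 onward, concatenate the second-to-last term with the last: 0·22 = 022, 22·022 = 22022, …
Continuing: 2202202222022 · 022220222202202222022 gives term 8.

2202202222022022220222202202222022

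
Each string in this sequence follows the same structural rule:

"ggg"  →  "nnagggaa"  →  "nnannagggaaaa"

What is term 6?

nnannannannannagggaaaaaaaaaa

s(k+1) = nna·s(k)·aa, so each term gains nna as a prefix and aa as a suffix.
From nnannagggaaaa, 3 further steps: nnannagggaaaa → nnannannagggaaaaaa → nnannannannagggaaaaaaaa → (answer).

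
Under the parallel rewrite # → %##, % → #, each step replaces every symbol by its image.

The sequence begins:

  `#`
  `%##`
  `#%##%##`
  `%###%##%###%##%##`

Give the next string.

#%##%##%###%##%###%##%##%###%##%###%##%##

φ(%###%##%###%##%##) expands symbol-by-symbol to # %## %## %## # %## %## # %## %## %## # %## %## # %## %##; joining the 17 pieces gives the next term.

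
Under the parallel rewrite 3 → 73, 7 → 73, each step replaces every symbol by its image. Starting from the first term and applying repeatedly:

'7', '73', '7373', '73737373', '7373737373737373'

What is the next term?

Replace each of the 16 characters of 7373737373737373 in place — 73 73 73 73 73 73 73 73 73 73 73 73 73 73 73 73 — and concatenate.

73737373737373737373737373737373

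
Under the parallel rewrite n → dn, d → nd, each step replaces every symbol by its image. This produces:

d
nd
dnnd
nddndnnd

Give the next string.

Apply φ to nddndnnd symbol by symbol: n→dn, d→nd, d→nd, n→dn, d→nd, n→dn, n→dn, d→nd; joined: dn nd nd dn nd dn dn nd.

dnndnddnnddndnnd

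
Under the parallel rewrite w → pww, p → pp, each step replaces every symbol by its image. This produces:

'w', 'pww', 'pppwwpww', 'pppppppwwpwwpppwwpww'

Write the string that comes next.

Applying the rule to each of the 20 symbols of pppppppwwpwwpppwwpww gives the pieces pp pp pp pp pp pp pp pww pww pp pww pww pp pp pp pww pww pp pww pww, which concatenate to the answer.

pppppppppppppppwwpwwpppwwpwwpppppppwwpwwpppwwpww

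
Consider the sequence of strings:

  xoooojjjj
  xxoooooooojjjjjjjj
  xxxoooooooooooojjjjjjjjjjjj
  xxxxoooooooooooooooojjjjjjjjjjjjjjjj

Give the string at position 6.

Reading off run lengths: x runs 1, 2, 3, 4; o runs 4, 8, 12, 16; j runs 4, 8, 12, 16 — each is linear in n (n = 1, 2, …).
For term 6, n = 6, so the run lengths are 6, 24, 24.

xxxxxxoooooooooooooooooooooooojjjjjjjjjjjjjjjjjjjjjjjj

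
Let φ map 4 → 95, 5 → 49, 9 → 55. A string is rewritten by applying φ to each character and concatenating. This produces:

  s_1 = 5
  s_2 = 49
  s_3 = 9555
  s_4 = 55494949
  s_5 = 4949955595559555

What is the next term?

95559555554949495549494955494949

Applying the rule to each of the 16 symbols of 4949955595559555 gives the pieces 95 55 95 55 55 49 49 49 55 49 49 49 55 49 49 49, which concatenate to the answer.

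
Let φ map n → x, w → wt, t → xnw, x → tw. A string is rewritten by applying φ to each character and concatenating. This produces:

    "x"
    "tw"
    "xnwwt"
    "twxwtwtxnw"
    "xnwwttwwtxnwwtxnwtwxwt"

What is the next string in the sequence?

Replace each of the 22 characters of xnwwttwwtxnwwtxnwtwxwt in place — tw x wt wt xnw xnw wt wt xnw tw x wt wt xnw tw x wt xnw wt tw wt xnw — and concatenate.

twxwtwtxnwxnwwtwtxnwtwxwtwtxnwtwxwtxnwwttwwtxnw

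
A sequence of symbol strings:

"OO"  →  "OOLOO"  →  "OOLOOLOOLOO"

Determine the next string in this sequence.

Each string is two copies of the previous one joined by 'L'.
Doubling OOLOOLOOLOO with 'L' between the halves:

OOLOOLOOLOOLOOLOOLOOLOO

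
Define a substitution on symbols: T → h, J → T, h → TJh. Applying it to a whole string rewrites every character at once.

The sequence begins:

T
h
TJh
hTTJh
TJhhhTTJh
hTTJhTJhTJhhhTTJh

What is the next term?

TJhhhTTJhhTTJhhTTJhTJhTJhhhTTJh

Applying the rule to each of the 17 symbols of hTTJhTJhTJhhhTTJh gives the pieces TJh h h T TJh h T TJh h T TJh TJh TJh h h T TJh, which concatenate to the answer.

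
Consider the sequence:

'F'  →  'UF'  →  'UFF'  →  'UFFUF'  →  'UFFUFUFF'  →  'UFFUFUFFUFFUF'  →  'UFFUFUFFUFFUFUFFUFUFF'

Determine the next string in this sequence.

Each term (from the third on) is the previous term followed by the one before it: term 3 = UF·F = UFF.
Continuing: UFFUFUFFUFFUFUFFUFUFF · UFFUFUFFUFFUF gives term 8.

UFFUFUFFUFFUFUFFUFUFFUFFUFUFFUFFUF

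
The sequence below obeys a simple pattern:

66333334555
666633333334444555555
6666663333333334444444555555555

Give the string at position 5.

666666666633333333333334444444444444555555555555555

Term n consists of 2n 6's, followed by 2n+3 3's, followed by 3n-2 4's, followed by 3n 5's (n = 1, 2, …).
At n = 5 the blocks have lengths 10, 13, 13, 15.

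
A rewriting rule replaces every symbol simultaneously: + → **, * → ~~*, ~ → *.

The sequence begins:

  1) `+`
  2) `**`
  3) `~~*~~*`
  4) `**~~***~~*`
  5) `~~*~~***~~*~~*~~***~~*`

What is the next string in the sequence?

Rewriting the 22 symbols of ~~*~~***~~*~~*~~***~~* one by one yields * * ~~* * * ~~* ~~* ~~* * * ~~* * * ~~* * * ~~* ~~* ~~* * * ~~*; concatenated:

**~~***~~*~~*~~***~~***~~***~~*~~*~~***~~*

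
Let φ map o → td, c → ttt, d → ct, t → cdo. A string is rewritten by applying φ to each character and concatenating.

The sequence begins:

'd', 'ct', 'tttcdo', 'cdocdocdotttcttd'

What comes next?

Rewriting the 16 symbols of cdocdocdotttcttd one by one yields ttt ct td ttt ct td ttt ct td cdo cdo cdo ttt cdo cdo ct; concatenated:

tttcttdtttcttdtttcttdcdocdocdotttcdocdoct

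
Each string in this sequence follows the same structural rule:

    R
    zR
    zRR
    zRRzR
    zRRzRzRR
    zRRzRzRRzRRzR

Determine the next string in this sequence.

Each term (from the third on) is the previous term followed by the one before it: term 3 = zR·R = zRR.
Continuing: zRRzRzRRzRRzR · zRRzRzRR gives term 7.

zRRzRzRRzRRzRzRRzRzRR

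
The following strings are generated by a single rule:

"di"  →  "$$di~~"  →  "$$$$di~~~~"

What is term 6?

$$$$$$$$$$di~~~~~~~~~~

Each term wraps the previous one in $$ on the left and ~~ on the right.
From $$$$di~~~~, 3 further steps: $$$$di~~~~ → $$$$$$di~~~~~~ → $$$$$$$$di~~~~~~~~ → (answer).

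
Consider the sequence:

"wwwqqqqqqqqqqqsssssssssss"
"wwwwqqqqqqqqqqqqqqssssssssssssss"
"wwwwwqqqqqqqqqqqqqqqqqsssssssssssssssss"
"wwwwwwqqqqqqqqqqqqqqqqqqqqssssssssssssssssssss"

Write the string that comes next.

The n-th term is n w's then 3n+2 q's then 3n+2 s's, where the shown terms are n = 3, 4, 5, 6.
For the next term, n = 7, so the run lengths are 7, 23, 23.

wwwwwwwqqqqqqqqqqqqqqqqqqqqqqqsssssssssssssssssssssss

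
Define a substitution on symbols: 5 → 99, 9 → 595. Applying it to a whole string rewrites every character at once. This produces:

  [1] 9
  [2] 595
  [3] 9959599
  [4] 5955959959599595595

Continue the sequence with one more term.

Applying the rule to each of the 19 symbols of 5955959959599595595 gives the pieces 99 595 99 99 595 99 595 595 99 595 99 595 595 99 595 99 99 595 99, which concatenate to the answer.

99595999959599595595995959959559599595999959599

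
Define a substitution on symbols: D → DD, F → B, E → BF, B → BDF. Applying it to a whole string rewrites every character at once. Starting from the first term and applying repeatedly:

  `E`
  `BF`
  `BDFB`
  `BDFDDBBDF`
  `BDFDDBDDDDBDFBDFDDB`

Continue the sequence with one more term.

BDFDDBDDDDBDFDDDDDDDDBDFDDBBDFDDBDDDDBDF

Applying the rule to each of the 19 symbols of BDFDDBDDDDBDFBDFDDB gives the pieces BDF DD B DD DD BDF DD DD DD DD BDF DD B BDF DD B DD DD BDF, which concatenate to the answer.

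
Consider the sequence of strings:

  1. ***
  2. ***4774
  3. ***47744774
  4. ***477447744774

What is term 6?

***47744774477447744774

The strings grow by a fixed suffix 4774 each time.
From ***477447744774, 2 further steps: ***477447744774 → ***4774477447744774 → (answer).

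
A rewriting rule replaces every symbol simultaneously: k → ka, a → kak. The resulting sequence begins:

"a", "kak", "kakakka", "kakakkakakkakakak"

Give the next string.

φ(kakakkakakkakakak) expands symbol-by-symbol to ka kak ka kak ka ka kak ka kak ka ka kak ka kak ka kak ka; joining the 17 pieces gives the next term.

kakakkakakkakakakkakakkakakakkakakkakakka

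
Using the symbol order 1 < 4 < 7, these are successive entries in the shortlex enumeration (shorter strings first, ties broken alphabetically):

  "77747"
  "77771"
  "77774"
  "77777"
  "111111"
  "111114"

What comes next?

111117

Treat 111114 as a base-3 numeral over the given alphabet and add one, carrying through any trailing 7's.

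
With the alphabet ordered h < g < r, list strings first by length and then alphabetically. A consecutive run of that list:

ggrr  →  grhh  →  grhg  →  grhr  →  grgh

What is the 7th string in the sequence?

grgr

Advancing 2 positions from grgh through grgh → grgg reaches term 7.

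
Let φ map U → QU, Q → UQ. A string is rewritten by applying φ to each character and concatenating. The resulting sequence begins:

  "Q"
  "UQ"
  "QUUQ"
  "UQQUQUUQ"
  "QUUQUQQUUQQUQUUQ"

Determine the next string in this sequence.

UQQUQUUQQUUQUQQUQUUQUQQUUQQUQUUQ

Applying the rule to each of the 16 symbols of QUUQUQQUUQQUQUUQ gives the pieces UQ QU QU UQ QU UQ UQ QU QU UQ UQ QU UQ QU QU UQ, which concatenate to the answer.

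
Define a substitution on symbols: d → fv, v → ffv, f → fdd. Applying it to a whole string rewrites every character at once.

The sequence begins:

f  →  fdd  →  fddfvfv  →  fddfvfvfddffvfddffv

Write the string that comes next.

φ(fddfvfvfddffvfddffv) expands symbol-by-symbol to fdd fv fv fdd ffv fdd ffv fdd fv fv fdd fdd ffv fdd fv fv fdd fdd ffv; joining the 19 pieces gives the next term.

fddfvfvfddffvfddffvfddfvfvfddfddffvfddfvfvfddfddffv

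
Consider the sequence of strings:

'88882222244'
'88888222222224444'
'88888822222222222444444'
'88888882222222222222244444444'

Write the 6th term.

88888888822222222222222222222444444444444

Term n consists of n+3 8's, followed by 3n+2 2's, followed by 2n 4's (n = 1, 2, …).
Setting n = 6 gives 9, 20, 12 characters in each block.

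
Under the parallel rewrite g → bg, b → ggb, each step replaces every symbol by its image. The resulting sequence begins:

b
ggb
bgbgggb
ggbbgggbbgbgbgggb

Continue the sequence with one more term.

bgbgggbggbbgbgbgggbggbbgggbbgggbbgbgbgggb

φ(ggbbgggbbgbgbgggb) expands symbol-by-symbol to bg bg ggb ggb bg bg bg ggb ggb bg ggb bg ggb bg bg bg ggb; joining the 17 pieces gives the next term.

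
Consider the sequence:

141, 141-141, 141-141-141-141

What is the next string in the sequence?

Every step duplicates the string with '-' between the halves.
One more doubling of 141-141-141-141 gives the answer.

141-141-141-141-141-141-141-141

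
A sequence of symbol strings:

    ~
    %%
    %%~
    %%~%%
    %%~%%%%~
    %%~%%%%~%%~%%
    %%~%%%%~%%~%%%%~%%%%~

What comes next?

%%~%%%%~%%~%%%%~%%%%~%%~%%%%~%%~%%

From term 3 onward, concatenate the last term with the second-to-last: %%·~ = %%~, %%~·%% = %%~%%, …
So term 8 is %%~%%%%~%%~%%%%~%%%%~·%%~%%%%~%%~%%.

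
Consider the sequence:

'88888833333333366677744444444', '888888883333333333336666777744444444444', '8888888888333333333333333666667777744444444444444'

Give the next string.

88888888888833333333333333333366666677777744444444444444444

Each string has the form 8^{2n} 3^{3n} 6^{n} 7^{n} 4^{3n-1}, where the shown terms are n = 3, 4, 5.
At n = 6 the blocks have lengths 12, 18, 6, 6, 17.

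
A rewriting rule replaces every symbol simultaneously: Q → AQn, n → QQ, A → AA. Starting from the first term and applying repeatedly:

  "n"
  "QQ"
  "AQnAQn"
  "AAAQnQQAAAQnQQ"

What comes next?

AAAAAAAQnQQAQnAQnAAAAAAAQnQQAQnAQn

Applying the rule to each of the 14 symbols of AAAQnQQAAAQnQQ gives the pieces AA AA AA AQn QQ AQn AQn AA AA AA AQn QQ AQn AQn, which concatenate to the answer.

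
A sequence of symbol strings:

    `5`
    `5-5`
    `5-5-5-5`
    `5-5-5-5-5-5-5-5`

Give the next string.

5-5-5-5-5-5-5-5-5-5-5-5-5-5-5-5

Every step duplicates the string with '-' between the halves.
One more doubling of 5-5-5-5-5-5-5-5 gives the answer.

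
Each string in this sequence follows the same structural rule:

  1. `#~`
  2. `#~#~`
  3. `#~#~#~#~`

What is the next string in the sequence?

s(k+1) = s(k)·s(k) — each term doubles the last.
Doubling #~#~#~#~:

#~#~#~#~#~#~#~#~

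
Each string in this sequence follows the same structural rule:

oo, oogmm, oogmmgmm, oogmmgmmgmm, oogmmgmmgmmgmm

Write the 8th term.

The strings grow by a fixed suffix gmm each time.
From oogmmgmmgmmgmm, 3 further steps: oogmmgmmgmmgmm → oogmmgmmgmmgmmgmm → oogmmgmmgmmgmmgmmgmm → (answer).

oogmmgmmgmmgmmgmmgmmgmm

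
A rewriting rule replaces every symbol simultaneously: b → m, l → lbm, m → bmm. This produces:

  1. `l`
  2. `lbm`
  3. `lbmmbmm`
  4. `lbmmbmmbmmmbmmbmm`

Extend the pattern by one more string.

lbmmbmmbmmmbmmbmmmbmmbmmbmmmbmmbmmmbmmbmm

φ(lbmmbmmbmmmbmmbmm) expands symbol-by-symbol to lbm m bmm bmm m bmm bmm m bmm bmm bmm m bmm bmm m bmm bmm; joining the 17 pieces gives the next term.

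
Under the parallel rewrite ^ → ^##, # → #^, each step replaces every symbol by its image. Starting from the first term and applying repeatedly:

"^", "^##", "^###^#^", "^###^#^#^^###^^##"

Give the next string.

^###^#^#^^###^^###^^##^###^#^#^^##^###^#^

Replace each of the 17 characters of ^###^#^#^^###^^## in place — ^## #^ #^ #^ ^## #^ ^## #^ ^## ^## #^ #^ #^ ^## ^## #^ #^ — and concatenate.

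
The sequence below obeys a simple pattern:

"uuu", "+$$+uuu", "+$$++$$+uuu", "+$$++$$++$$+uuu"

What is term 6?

Every step adds +$$+ at the front: s(k+1) = +$$+·s(k).
From +$$++$$++$$+uuu, 2 further steps: +$$++$$++$$+uuu → +$$++$$++$$++$$+uuu → (answer).

+$$++$$++$$++$$++$$+uuu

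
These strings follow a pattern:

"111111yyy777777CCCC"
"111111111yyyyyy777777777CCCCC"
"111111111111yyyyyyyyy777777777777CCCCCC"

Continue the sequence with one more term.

111111111111111yyyyyyyyyyyy777777777777777CCCCCCC

The n-th term is 3n+3 1's then 3n y's then 3n+3 7's then n+3 C's (n = 1, 2, …).
For the next term, n = 4, so the run lengths are 15, 12, 15, 7.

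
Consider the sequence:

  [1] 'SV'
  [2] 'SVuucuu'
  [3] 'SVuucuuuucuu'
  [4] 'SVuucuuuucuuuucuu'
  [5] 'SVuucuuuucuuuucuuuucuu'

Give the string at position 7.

SVuucuuuucuuuucuuuucuuuucuuuucuu

Each term is the previous one with uucuu appended.
From SVuucuuuucuuuucuuuucuu, 2 further steps: SVuucuuuucuuuucuuuucuu → SVuucuuuucuuuucuuuucuuuucuu → (answer).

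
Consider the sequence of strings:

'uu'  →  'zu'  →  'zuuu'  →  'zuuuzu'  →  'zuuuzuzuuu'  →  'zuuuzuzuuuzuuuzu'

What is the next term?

zuuuzuzuuuzuuuzuzuuuzuzuuu

This is a Fibonacci-style word recurrence s(k) = s(k−1)·s(k−2): e.g. zu·uu = zuuu.
So term 7 is zuuuzuzuuuzuuuzu·zuuuzuzuuu.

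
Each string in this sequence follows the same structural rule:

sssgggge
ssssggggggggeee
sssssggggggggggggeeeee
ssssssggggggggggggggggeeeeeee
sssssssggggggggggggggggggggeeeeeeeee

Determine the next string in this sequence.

The n-th term is n+2 s's then 4n g's then 2n-1 e's (n = 1, 2, …).
At n = 6 the blocks have lengths 8, 24, 11.

ssssssssggggggggggggggggggggggggeeeeeeeeeee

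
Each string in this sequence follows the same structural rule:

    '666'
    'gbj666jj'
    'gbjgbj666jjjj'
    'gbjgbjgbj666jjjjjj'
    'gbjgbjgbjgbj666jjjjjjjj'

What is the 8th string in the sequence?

gbjgbjgbjgbjgbjgbjgbj666jjjjjjjjjjjjjj

Each term wraps the previous one in gbj on the left and jj on the right.
From gbjgbjgbjgbj666jjjjjjjj, 3 further steps: gbjgbjgbjgbj666jjjjjjjj → gbjgbjgbjgbjgbj666jjjjjjjjjj → gbjgbjgbjgbjgbjgbj666jjjjjjjjjjjj → (answer).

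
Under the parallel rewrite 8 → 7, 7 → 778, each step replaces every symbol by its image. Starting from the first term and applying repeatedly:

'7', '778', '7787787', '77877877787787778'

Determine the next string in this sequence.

Rewriting the 17 symbols of 77877877787787778 one by one yields 778 778 7 778 778 7 778 778 778 7 778 778 7 778 778 778 7; concatenated:

77877877787787778778778777877877787787787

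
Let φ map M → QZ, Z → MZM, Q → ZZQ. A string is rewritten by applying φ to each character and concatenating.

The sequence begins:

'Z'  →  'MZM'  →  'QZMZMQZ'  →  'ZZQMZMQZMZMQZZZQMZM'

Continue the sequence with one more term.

Applying the rule to each of the 19 symbols of ZZQMZMQZMZMQZZZQMZM gives the pieces MZM MZM ZZQ QZ MZM QZ ZZQ MZM QZ MZM QZ ZZQ MZM MZM MZM ZZQ QZ MZM QZ, which concatenate to the answer.

MZMMZMZZQQZMZMQZZZQMZMQZMZMQZZZQMZMMZMMZMZZQQZMZMQZ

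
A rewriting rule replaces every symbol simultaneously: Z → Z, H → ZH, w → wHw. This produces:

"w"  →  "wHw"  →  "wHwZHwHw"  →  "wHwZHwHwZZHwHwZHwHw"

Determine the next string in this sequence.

Rewriting the 19 symbols of wHwZHwHwZZHwHwZHwHw one by one yields wHw ZH wHw Z ZH wHw ZH wHw Z Z ZH wHw ZH wHw Z ZH wHw ZH wHw; concatenated:

wHwZHwHwZZHwHwZHwHwZZZHwHwZHwHwZZHwHwZHwHw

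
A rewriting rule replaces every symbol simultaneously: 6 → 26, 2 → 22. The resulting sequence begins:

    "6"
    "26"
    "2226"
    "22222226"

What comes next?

Apply φ to 22222226 symbol by symbol: 2→22, 2→22, 2→22, 2→22, 2→22, 2→22, 2→22, 6→26; joined: 22 22 22 22 22 22 22 26.

2222222222222226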